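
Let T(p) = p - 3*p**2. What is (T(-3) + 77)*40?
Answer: 1880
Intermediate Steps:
(T(-3) + 77)*40 = (-3*(1 - 3*(-3)) + 77)*40 = (-3*(1 + 9) + 77)*40 = (-3*10 + 77)*40 = (-30 + 77)*40 = 47*40 = 1880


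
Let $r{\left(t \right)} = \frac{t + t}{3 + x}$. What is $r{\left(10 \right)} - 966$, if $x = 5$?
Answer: $- \frac{1927}{2} \approx -963.5$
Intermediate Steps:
$r{\left(t \right)} = \frac{t}{4}$ ($r{\left(t \right)} = \frac{t + t}{3 + 5} = \frac{2 t}{8} = 2 t \frac{1}{8} = \frac{t}{4}$)
$r{\left(10 \right)} - 966 = \frac{1}{4} \cdot 10 - 966 = \frac{5}{2} - 966 = - \frac{1927}{2}$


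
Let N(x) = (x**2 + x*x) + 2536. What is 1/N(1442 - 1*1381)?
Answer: 1/9978 ≈ 0.00010022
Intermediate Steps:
N(x) = 2536 + 2*x**2 (N(x) = (x**2 + x**2) + 2536 = 2*x**2 + 2536 = 2536 + 2*x**2)
1/N(1442 - 1*1381) = 1/(2536 + 2*(1442 - 1*1381)**2) = 1/(2536 + 2*(1442 - 1381)**2) = 1/(2536 + 2*61**2) = 1/(2536 + 2*3721) = 1/(2536 + 7442) = 1/9978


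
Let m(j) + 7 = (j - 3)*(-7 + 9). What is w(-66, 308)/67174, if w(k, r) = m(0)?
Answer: -13/67174 ≈ -0.00019353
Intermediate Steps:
m(j) = -13 + 2*j (m(j) = -7 + (j - 3)*(-7 + 9) = -7 + (-3 + j)*2 = -7 + (-6 + 2*j) = -13 + 2*j)
w(k, r) = -13 (w(k, r) = -13 + 2*0 = -13 + 0 = -13)
w(-66, 308)/67174 = -13/67174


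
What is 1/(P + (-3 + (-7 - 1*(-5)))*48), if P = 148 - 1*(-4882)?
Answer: 1/4790 ≈ 0.00020877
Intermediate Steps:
P = 5030 (P = 148 + 4882 = 5030)
1/(P + (-3 + (-7 - 1*(-5)))*48) = 1/(5030 + (-3 + (-7 - 1*(-5)))*48) = 1/(5030 + (-3 + (-7 + 5))*48) = 1/(5030 + (-3 - 2)*48) = 1/(5030 - 5*48) = 1/(5030 - 240) = 1/4790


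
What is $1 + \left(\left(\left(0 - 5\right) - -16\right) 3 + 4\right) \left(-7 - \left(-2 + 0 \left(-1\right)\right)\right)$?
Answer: $-184$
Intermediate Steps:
$1 + \left(\left(\left(0 - 5\right) - -16\right) 3 + 4\right) \left(-7 - \left(-2 + 0 \left(-1\right)\right)\right) = 1 + \left(\left(-5 + 16\right) 3 + 4\right) \left(-7 - \left(-2 + 0\right)\right) = 1 + \left(11 \cdot 3 + 4\right) \left(-7 - -2\right) = 1 + \left(33 + 4\right) \left(-7 + 2\right) = 1 + 37 \left(-5\right) = 1 - 185 = -184$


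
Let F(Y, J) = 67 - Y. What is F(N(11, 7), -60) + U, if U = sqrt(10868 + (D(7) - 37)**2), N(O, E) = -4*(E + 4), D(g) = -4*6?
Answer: 111 + 3*sqrt(1621) ≈ 231.78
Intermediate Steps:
D(g) = -24
N(O, E) = -16 - 4*E (N(O, E) = -4*(4 + E) = -16 - 4*E)
U = 3*sqrt(1621) (U = sqrt(10868 + (-24 - 37)**2) = sqrt(10868 + (-61)**2) = sqrt(10868 + 3721) = sqrt(14589) = 3*sqrt(1621) ≈ 120.78)
F(N(11, 7), -60) + U = (67 - (-16 - 4*7)) + 3*sqrt(1621) = (67 - (-16 - 28)) + 3*sqrt(1621) = (67 - 1*(-44)) + 3*sqrt(1621) = (67 + 44) + 3*sqrt(1621) = 111 + 3*sqrt(1621)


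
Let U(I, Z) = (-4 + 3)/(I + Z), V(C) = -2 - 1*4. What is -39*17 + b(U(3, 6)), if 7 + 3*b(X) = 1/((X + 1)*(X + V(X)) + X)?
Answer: -896285/1347 ≈ -665.39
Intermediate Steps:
V(C) = -6 (V(C) = -2 - 4 = -6)
U(I, Z) = -1/(I + Z)
b(X) = -7/3 + 1/(3*(X + (1 + X)*(-6 + X))) (b(X) = -7/3 + 1/(3*((X + 1)*(X - 6) + X)) = -7/3 + 1/(3*((1 + X)*(-6 + X) + X)) = -7/3 + 1/(3*(X + (1 + X)*(-6 + X))))
-39*17 + b(U(3, 6)) = -39*17 + (43 - 7/(3 + 6)**2 + 28*(-1/(3 + 6)))/(3*(-6 + (-1/(3 + 6))**2 - (-4)/(3 + 6))) = -663 + (43 - 7*(-1/9)**2 + 28*(-1/9))/(3*(-6 + (-1/9)**2 - (-4)/9)) = -663 + (43 - 7*(-1*1/9)**2 + 28*(-1*1/9))/(3*(-6 + (-1*1/9)**2 - (-4)/9)) = -663 + (43 - 7*(-1/9)**2 + 28*(-1/9))/(3*(-6 + (-1/9)**2 - 4*(-1/9))) = -663 + (43 - 7*1/81 - 28/9)/(3*(-6 + 1/81 + 4/9)) = -663 + (43 - 7/81 - 28/9)/(3*(-449/81)) = -663 + (1/3)*(-81/449)*(3224/81) = -663 - 3224/1347 = -896285/1347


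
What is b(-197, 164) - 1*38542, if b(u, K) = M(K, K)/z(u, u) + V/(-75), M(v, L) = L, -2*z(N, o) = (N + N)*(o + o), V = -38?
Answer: -112181767258/2910675 ≈ -38542.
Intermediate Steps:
z(N, o) = -2*N*o (z(N, o) = -(N + N)*(o + o)/2 = -2*N*2*o/2 = -2*N*o)
b(u, K) = 38/75 - K/(2*u²) (b(u, K) = K/((-2*u*u)) - 38/(-75) = K/((-2*u²)) - 38*(-1/75) = K*(-1/(2*u²)) + 38/75 = -K/(2*u²) + 38/75 = 38/75 - K/(2*u²))
b(-197, 164) - 1*38542 = (38/75 - ½*164/(-197)²) - 1*38542 = (38/75 - ½*164*1/38809) - 38542 = (38/75 - 82/38809) - 38542 = 1468592/2910675 - 38542 = -112181767258/2910675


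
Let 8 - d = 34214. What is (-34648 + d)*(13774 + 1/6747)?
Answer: -36987405242/39 ≈ -9.4840e+8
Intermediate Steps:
d = -34206 (d = 8 - 1*34214 = 8 - 34214 = -34206)
(-34648 + d)*(13774 + 1/6747) = (-34648 - 34206)*(13774 + 1/6747) = -68854*(13774 + 1/6747) = -68854*92933179/6747 = -36987405242/39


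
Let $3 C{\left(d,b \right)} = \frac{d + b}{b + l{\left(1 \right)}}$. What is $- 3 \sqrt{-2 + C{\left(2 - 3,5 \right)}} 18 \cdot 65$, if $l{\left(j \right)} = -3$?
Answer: $- 2340 i \sqrt{3} \approx - 4053.0 i$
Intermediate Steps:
$C{\left(d,b \right)} = \frac{b + d}{3 \left(-3 + b\right)}$ ($C{\left(d,b \right)} = \frac{\left(d + b\right) \frac{1}{b - 3}}{3} = \frac{\left(b + d\right) \frac{1}{-3 + b}}{3} = \frac{\frac{1}{-3 + b} \left(b + d\right)}{3} = \frac{b + d}{3 \left(-3 + b\right)}$)
$- 3 \sqrt{-2 + C{\left(2 - 3,5 \right)}} 18 \cdot 65 = - 3 \sqrt{-2 + \frac{5 + \left(2 - 3\right)}{3 \left(-3 + 5\right)}} 18 \cdot 65 = - 3 \sqrt{-2 + \frac{5 - 1}{3 \cdot 2}} \cdot 18 \cdot 65 = - 3 \sqrt{-2 + \frac{1}{3} \cdot \frac{1}{2} \cdot 4} \cdot 18 \cdot 65 = - 3 \sqrt{-2 + \frac{2}{3}} \cdot 18 \cdot 65 = - 3 \sqrt{- \frac{4}{3}} \cdot 18 \cdot 65 = - 3 \frac{2 i \sqrt{3}}{3} \cdot 18 \cdot 65 = - 2 i \sqrt{3} \cdot 18 \cdot 65 = - 36 i \sqrt{3} \cdot 65 = - 2340 i \sqrt{3}$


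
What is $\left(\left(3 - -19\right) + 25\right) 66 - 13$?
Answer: $3089$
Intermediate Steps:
$\left(\left(3 - -19\right) + 25\right) 66 - 13 = \left(\left(3 + 19\right) + 25\right) 66 - 13 = \left(22 + 25\right) 66 - 13 = 47 \cdot 66 - 13 = 3102 - 13 = 3089$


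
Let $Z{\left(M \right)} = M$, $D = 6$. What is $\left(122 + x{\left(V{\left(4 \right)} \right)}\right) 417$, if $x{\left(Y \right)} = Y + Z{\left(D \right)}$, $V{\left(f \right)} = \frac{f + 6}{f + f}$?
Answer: $\frac{215589}{4} \approx 53897.0$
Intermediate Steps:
$V{\left(f \right)} = \frac{6 + f}{2 f}$
$x{\left(Y \right)} = 6 + Y$ ($x{\left(Y \right)} = Y + 6 = 6 + Y$)
$\left(122 + x{\left(V{\left(4 \right)} \right)}\right) 417 = \left(122 + \left(6 + \frac{6 + 4}{2 \cdot 4}\right)\right) 417 = \left(122 + \left(6 + \frac{1}{2} \cdot \frac{1}{4} \cdot 10\right)\right) 417 = \left(122 + \left(6 + \frac{5}{4}\right)\right) 417 = \left(122 + \frac{29}{4}\right) 417 = \frac{517}{4} \cdot 417 = \frac{215589}{4}$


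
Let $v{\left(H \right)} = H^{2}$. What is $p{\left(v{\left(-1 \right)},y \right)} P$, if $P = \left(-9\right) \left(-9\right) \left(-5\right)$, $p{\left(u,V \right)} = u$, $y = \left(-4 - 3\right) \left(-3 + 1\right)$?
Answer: $-405$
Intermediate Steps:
$y = 14$ ($y = \left(-7\right) \left(-2\right) = 14$)
$P = -405$ ($P = 81 \left(-5\right) = -405$)
$p{\left(v{\left(-1 \right)},y \right)} P = \left(-1\right)^{2} \left(-405\right) = 1 \left(-405\right) = -405$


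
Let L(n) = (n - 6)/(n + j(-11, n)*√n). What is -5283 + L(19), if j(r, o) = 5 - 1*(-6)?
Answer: -538879/102 + 143*√19/1938 ≈ -5282.8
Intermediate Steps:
j(r, o) = 11 (j(r, o) = 5 + 6 = 11)
L(n) = (-6 + n)/(n + 11*√n) (L(n) = (n - 6)/(n + 11*√n) = (-6 + n)/(n + 11*√n))
-5283 + L(19) = -5283 + (-6 + 19)/(19 + 11*√19) = -5283 + 13/(19 + 11*√19)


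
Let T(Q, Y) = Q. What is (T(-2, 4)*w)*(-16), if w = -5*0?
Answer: 0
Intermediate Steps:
w = 0
(T(-2, 4)*w)*(-16) = -2*0*(-16) = 0*(-16) = 0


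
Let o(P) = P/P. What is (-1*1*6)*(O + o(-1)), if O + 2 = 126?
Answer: -750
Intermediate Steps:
O = 124 (O = -2 + 126 = 124)
o(P) = 1
(-1*1*6)*(O + o(-1)) = (-1*1*6)*(124 + 1) = -1*6*125 = -6*125 = -750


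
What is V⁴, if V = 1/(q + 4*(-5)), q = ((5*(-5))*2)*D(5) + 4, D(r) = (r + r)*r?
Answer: 1/40072141025536 ≈ 2.4955e-14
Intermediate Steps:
D(r) = 2*r² (D(r) = (2*r)*r = 2*r²)
q = -2496 (q = ((5*(-5))*2)*(2*5²) + 4 = (-25*2)*(2*25) + 4 = -50*50 + 4 = -2500 + 4 = -2496)
V = -1/2516 (V = 1/(-2496 + 4*(-5)) = 1/(-2496 - 20) = 1/(-2516) = -1/2516 ≈ -0.00039746)
V⁴ = (-1/2516)⁴ = 1/40072141025536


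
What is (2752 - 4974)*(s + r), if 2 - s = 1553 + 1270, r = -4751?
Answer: 16824984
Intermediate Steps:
s = -2821 (s = 2 - (1553 + 1270) = 2 - 1*2823 = 2 - 2823 = -2821)
(2752 - 4974)*(s + r) = (2752 - 4974)*(-2821 - 4751) = -2222*(-7572) = 16824984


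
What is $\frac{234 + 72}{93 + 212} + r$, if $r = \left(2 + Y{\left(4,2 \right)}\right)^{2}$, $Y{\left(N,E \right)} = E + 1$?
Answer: $\frac{7931}{305} \approx 26.003$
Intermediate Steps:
$Y{\left(N,E \right)} = 1 + E$
$r = 25$ ($r = \left(2 + \left(1 + 2\right)\right)^{2} = \left(2 + 3\right)^{2} = 5^{2} = 25$)
$\frac{234 + 72}{93 + 212} + r = \frac{234 + 72}{93 + 212} + 25 = \frac{306}{305} + 25 = \frac{7931}{305}$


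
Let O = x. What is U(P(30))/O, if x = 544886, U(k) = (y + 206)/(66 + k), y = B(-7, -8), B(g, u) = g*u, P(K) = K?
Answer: 131/26154528 ≈ 5.0087e-6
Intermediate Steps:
y = 56 (y = -7*(-8) = 56)
U(k) = 262/(66 + k) (U(k) = (56 + 206)/(66 + k) = 262/(66 + k))
O = 544886
U(P(30))/O = (262/(66 + 30))/544886 = (262/96)*(1/544886) = (262*(1/96))*(1/544886) = (131/48)*(1/544886) = 131/26154528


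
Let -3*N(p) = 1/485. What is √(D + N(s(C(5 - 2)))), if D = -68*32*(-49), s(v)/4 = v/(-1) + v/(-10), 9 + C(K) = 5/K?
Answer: √225725672145/1455 ≈ 326.53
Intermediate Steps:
C(K) = -9 + 5/K
s(v) = -22*v/5 (s(v) = 4*(v/(-1) + v/(-10)) = 4*(v*(-1) + v*(-⅒)) = 4*(-v - v/10) = 4*(-11*v/10) = -22*v/5)
N(p) = -1/1455 (N(p) = -⅓/485 = -⅓*1/485 = -1/1455)
D = 106624 (D = -2176*(-49) = 106624)
√(D + N(s(C(5 - 2)))) = √(106624 - 1/1455) = √(155137919/1455) = √225725672145/1455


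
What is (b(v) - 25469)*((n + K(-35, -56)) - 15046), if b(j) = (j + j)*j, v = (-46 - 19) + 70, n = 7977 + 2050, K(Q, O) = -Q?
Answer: 126688296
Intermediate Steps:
n = 10027
v = 5 (v = -65 + 70 = 5)
b(j) = 2*j² (b(j) = (2*j)*j = 2*j²)
(b(v) - 25469)*((n + K(-35, -56)) - 15046) = (2*5² - 25469)*((10027 - 1*(-35)) - 15046) = (2*25 - 25469)*((10027 + 35) - 15046) = (50 - 25469)*(10062 - 15046) = -25419*(-4984) = 126688296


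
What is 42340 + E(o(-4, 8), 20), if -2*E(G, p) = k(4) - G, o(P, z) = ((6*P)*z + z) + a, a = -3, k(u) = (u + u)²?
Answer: 84429/2 ≈ 42215.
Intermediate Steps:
k(u) = 4*u² (k(u) = (2*u)² = 4*u²)
o(P, z) = -3 + z + 6*P*z (o(P, z) = ((6*P)*z + z) - 3 = (6*P*z + z) - 3 = (z + 6*P*z) - 3 = -3 + z + 6*P*z)
E(G, p) = -32 + G/2 (E(G, p) = -(4*4² - G)/2 = -(4*16 - G)/2 = -(64 - G)/2 = -32 + G/2)
42340 + E(o(-4, 8), 20) = 42340 + (-32 + (-3 + 8 + 6*(-4)*8)/2) = 42340 + (-32 + (-3 + 8 - 192)/2) = 42340 + (-32 + (½)*(-187)) = 42340 + (-32 - 187/2) = 42340 - 251/2 = 84429/2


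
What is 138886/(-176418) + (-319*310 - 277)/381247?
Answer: -3202032484/3057219693 ≈ -1.0474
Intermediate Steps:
138886/(-176418) + (-319*310 - 277)/381247 = 138886*(-1/176418) + (-98890 - 277)*(1/381247) = -6313/8019 - 99167*1/381247 = -6313/8019 - 99167/381247 = -3202032484/3057219693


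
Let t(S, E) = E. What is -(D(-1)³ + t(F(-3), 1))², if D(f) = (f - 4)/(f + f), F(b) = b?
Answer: -17689/64 ≈ -276.39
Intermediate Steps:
D(f) = (-4 + f)/(2*f) (D(f) = (-4 + f)/((2*f)) = (-4 + f)*(1/(2*f)) = (-4 + f)/(2*f))
-(D(-1)³ + t(F(-3), 1))² = -(((½)*(-4 - 1)/(-1))³ + 1)² = -(((½)*(-1)*(-5))³ + 1)² = -((5/2)³ + 1)² = -(125/8 + 1)² = -(133/8)² = -1*17689/64 = -17689/64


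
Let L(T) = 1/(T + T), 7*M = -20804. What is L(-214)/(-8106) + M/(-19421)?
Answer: 10310981117/67378595928 ≈ 0.15303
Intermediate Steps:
M = -2972 (M = (⅐)*(-20804) = -2972)
L(T) = 1/(2*T)
L(-214)/(-8106) + M/(-19421) = ((½)/(-214))/(-8106) - 2972/(-19421) = ((½)*(-1/214))*(-1/8106) - 2972*(-1/19421) = -1/428*(-1/8106) + 2972/19421 = 1/3469368 + 2972/19421 = 10310981117/67378595928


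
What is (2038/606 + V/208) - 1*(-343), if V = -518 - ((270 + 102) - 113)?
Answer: 21593753/63024 ≈ 342.63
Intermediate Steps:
V = -777 (V = -518 - (372 - 113) = -518 - 1*259 = -518 - 259 = -777)
(2038/606 + V/208) - 1*(-343) = (2038/606 - 777/208) - 1*(-343) = (2038*(1/606) - 777*1/208) + 343 = (1019/303 - 777/208) + 343 = -23479/63024 + 343 = 21593753/63024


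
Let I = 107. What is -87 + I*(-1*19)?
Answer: -2120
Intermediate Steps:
-87 + I*(-1*19) = -87 + 107*(-1*19) = -87 + 107*(-19) = -87 - 2033 = -2120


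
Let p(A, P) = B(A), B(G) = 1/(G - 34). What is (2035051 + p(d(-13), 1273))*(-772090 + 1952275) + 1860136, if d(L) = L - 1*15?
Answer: 148907787343217/62 ≈ 2.4017e+12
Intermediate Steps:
d(L) = -15 + L (d(L) = L - 15 = -15 + L)
B(G) = 1/(-34 + G)
p(A, P) = 1/(-34 + A)
(2035051 + p(d(-13), 1273))*(-772090 + 1952275) + 1860136 = (2035051 + 1/(-34 + (-15 - 13)))*(-772090 + 1952275) + 1860136 = (2035051 + 1/(-34 - 28))*1180185 + 1860136 = (2035051 + 1/(-62))*1180185 + 1860136 = (2035051 - 1/62)*1180185 + 1860136 = (126173161/62)*1180185 + 1860136 = 148907672014785/62 + 1860136 = 148907787343217/62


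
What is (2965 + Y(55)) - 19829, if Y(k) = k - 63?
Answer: -16872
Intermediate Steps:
Y(k) = -63 + k
(2965 + Y(55)) - 19829 = (2965 + (-63 + 55)) - 19829 = (2965 - 8) - 19829 = 2957 - 19829 = -16872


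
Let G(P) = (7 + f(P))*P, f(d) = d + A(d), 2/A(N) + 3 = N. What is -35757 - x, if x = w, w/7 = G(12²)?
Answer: -8835027/47 ≈ -1.8798e+5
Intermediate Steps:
A(N) = 2/(-3 + N)
f(d) = d + 2/(-3 + d)
G(P) = P*(7 + (2 + P*(-3 + P))/(-3 + P)) (G(P) = (7 + (2 + P*(-3 + P))/(-3 + P))*P = P*(7 + (2 + P*(-3 + P))/(-3 + P)))
w = 7154448/47 (w = 7*(12²*(-19 + (12²)² + 4*12²)/(-3 + 12²)) = 7*(144*(-19 + 144² + 4*144)/(-3 + 144)) = 7*(144*(-19 + 20736 + 576)/141) = 7*(144*(1/141)*21293) = 7*(1022064/47) = 7154448/47 ≈ 1.5222e+5)
x = 7154448/47 ≈ 1.5222e+5
-35757 - x = -35757 - 1*7154448/47 = -35757 - 7154448/47 = -8835027/47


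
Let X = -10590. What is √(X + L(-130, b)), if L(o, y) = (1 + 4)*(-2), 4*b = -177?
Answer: 10*I*√106 ≈ 102.96*I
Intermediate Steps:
b = -177/4 (b = (¼)*(-177) = -177/4 ≈ -44.250)
L(o, y) = -10 (L(o, y) = 5*(-2) = -10)
√(X + L(-130, b)) = √(-10590 - 10) = √(-10600) = 10*I*√106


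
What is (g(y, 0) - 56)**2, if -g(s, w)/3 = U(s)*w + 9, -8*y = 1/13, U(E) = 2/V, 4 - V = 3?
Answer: 6889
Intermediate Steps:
V = 1 (V = 4 - 1*3 = 4 - 3 = 1)
U(E) = 2 (U(E) = 2/1 = 2*1 = 2)
y = -1/104 (y = -1/8/13 = -1/8*1/13 = -1/104 ≈ -0.0096154)
g(s, w) = -27 - 6*w (g(s, w) = -3*(2*w + 9) = -3*(9 + 2*w) = -27 - 6*w)
(g(y, 0) - 56)**2 = ((-27 - 6*0) - 56)**2 = ((-27 + 0) - 56)**2 = (-27 - 56)**2 = (-83)**2 = 6889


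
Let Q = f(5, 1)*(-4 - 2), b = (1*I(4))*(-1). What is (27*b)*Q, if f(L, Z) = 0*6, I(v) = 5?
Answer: 0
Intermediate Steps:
f(L, Z) = 0
b = -5 (b = (1*5)*(-1) = 5*(-1) = -5)
Q = 0 (Q = 0*(-4 - 2) = 0*(-6) = 0)
(27*b)*Q = (27*(-5))*0 = -135*0 = 0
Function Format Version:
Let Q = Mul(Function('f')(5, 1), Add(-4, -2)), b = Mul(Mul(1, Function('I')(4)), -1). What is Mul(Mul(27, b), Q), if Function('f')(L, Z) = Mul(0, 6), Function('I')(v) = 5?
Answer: 0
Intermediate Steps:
Function('f')(L, Z) = 0
b = -5 (b = Mul(Mul(1, 5), -1) = Mul(5, -1) = -5)
Q = 0 (Q = Mul(0, Add(-4, -2)) = Mul(0, -6) = 0)
Mul(Mul(27, b), Q) = Mul(Mul(27, -5), 0) = Mul(-135, 0) = 0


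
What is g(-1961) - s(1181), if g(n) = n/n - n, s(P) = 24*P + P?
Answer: -27563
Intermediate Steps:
s(P) = 25*P
g(n) = 1 - n
g(-1961) - s(1181) = (1 - 1*(-1961)) - 25*1181 = (1 + 1961) - 1*29525 = 1962 - 29525 = -27563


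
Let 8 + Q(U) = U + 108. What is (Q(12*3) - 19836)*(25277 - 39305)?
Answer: 276351600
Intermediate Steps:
Q(U) = 100 + U (Q(U) = -8 + (U + 108) = -8 + (108 + U) = 100 + U)
(Q(12*3) - 19836)*(25277 - 39305) = ((100 + 12*3) - 19836)*(25277 - 39305) = ((100 + 36) - 19836)*(-14028) = (136 - 19836)*(-14028) = -19700*(-14028) = 276351600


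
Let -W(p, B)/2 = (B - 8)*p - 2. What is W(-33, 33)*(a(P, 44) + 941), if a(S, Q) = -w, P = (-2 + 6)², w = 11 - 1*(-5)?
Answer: 1529950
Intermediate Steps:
w = 16 (w = 11 + 5 = 16)
P = 16 (P = 4² = 16)
W(p, B) = 4 - 2*p*(-8 + B) (W(p, B) = -2*((B - 8)*p - 2) = -2*((-8 + B)*p - 2) = -2*(p*(-8 + B) - 2) = -2*(-2 + p*(-8 + B)) = 4 - 2*p*(-8 + B))
a(S, Q) = -16 (a(S, Q) = -1*16 = -16)
W(-33, 33)*(a(P, 44) + 941) = (4 + 16*(-33) - 2*33*(-33))*(-16 + 941) = (4 - 528 + 2178)*925 = 1654*925 = 1529950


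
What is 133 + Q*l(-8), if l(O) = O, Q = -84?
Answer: 805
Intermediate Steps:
133 + Q*l(-8) = 133 - 84*(-8) = 133 + 672 = 805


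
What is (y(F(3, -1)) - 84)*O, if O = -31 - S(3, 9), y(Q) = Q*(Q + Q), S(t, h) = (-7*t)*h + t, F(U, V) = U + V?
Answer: -11780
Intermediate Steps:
S(t, h) = t - 7*h*t (S(t, h) = -7*h*t + t = t - 7*h*t)
y(Q) = 2*Q**2 (y(Q) = Q*(2*Q) = 2*Q**2)
O = 155 (O = -31 - 3*(1 - 7*9) = -31 - 3*(1 - 63) = -31 - 3*(-62) = -31 - 1*(-186) = -31 + 186 = 155)
(y(F(3, -1)) - 84)*O = (2*(3 - 1)**2 - 84)*155 = (2*2**2 - 84)*155 = (2*4 - 84)*155 = (8 - 84)*155 = -76*155 = -11780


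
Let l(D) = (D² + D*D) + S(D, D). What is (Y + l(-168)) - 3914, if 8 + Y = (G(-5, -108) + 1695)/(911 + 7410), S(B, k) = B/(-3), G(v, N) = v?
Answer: 437536512/8321 ≈ 52582.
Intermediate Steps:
S(B, k) = -B/3 (S(B, k) = B*(-⅓) = -B/3)
Y = -64878/8321 (Y = -8 + (-5 + 1695)/(911 + 7410) = -8 + 1690/8321 = -64878/8321 ≈ -7.7969)
l(D) = 2*D² - D/3 (l(D) = (D² + D*D) - D/3 = (D² + D²) - D/3 = 2*D² - D/3)
(Y + l(-168)) - 3914 = (-64878/8321 + (⅓)*(-168)*(-1 + 6*(-168))) - 3914 = (-64878/8321 + (⅓)*(-168)*(-1 - 1008)) - 3914 = (-64878/8321 + (⅓)*(-168)*(-1009)) - 3914 = (-64878/8321 + 56504) - 3914 = 470104906/8321 - 3914 = 437536512/8321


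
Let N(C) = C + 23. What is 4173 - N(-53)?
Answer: 4203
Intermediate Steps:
N(C) = 23 + C
4173 - N(-53) = 4173 - (23 - 53) = 4173 - 1*(-30) = 4173 + 30 = 4203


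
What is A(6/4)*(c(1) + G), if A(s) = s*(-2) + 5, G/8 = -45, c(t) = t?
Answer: -718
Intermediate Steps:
G = -360 (G = 8*(-45) = -360)
A(s) = 5 - 2*s (A(s) = -2*s + 5 = 5 - 2*s)
A(6/4)*(c(1) + G) = (5 - 12/4)*(1 - 360) = (5 - 12/4)*(-359) = (5 - 2*3/2)*(-359) = (5 - 3)*(-359) = 2*(-359) = -718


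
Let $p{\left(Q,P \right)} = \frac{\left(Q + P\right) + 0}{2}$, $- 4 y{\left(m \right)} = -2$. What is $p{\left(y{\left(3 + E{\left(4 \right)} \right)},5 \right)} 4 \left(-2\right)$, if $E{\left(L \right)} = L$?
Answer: $-22$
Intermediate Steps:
$y{\left(m \right)} = \frac{1}{2}$ ($y{\left(m \right)} = \left(- \frac{1}{4}\right) \left(-2\right) = \frac{1}{2}$)
$p{\left(Q,P \right)} = \frac{P}{2} + \frac{Q}{2}$ ($p{\left(Q,P \right)} = \left(\left(P + Q\right) + 0\right) \frac{1}{2} = \left(P + Q\right) \frac{1}{2} = \frac{P}{2} + \frac{Q}{2}$)
$p{\left(y{\left(3 + E{\left(4 \right)} \right)},5 \right)} 4 \left(-2\right) = \left(\frac{1}{2} \cdot 5 + \frac{1}{2} \cdot \frac{1}{2}\right) 4 \left(-2\right) = \left(\frac{5}{2} + \frac{1}{4}\right) 4 \left(-2\right) = \frac{11}{4} \cdot 4 \left(-2\right) = 11 \left(-2\right) = -22$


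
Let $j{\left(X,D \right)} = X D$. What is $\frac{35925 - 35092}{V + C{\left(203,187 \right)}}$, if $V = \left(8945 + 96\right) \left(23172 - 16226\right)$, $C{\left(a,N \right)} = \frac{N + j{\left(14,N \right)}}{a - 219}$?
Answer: $\frac{13328}{1004777771} \approx 1.3265 \cdot 10^{-5}$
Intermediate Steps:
$j{\left(X,D \right)} = D X$
$C{\left(a,N \right)} = \frac{15 N}{-219 + a}$ ($C{\left(a,N \right)} = \frac{N + N 14}{a - 219} = \frac{N + 14 N}{-219 + a} = \frac{15 N}{-219 + a}$)
$V = 62798786$ ($V = 9041 \cdot 6946 = 62798786$)
$\frac{35925 - 35092}{V + C{\left(203,187 \right)}} = \frac{35925 - 35092}{62798786 + 15 \cdot 187 \frac{1}{-219 + 203}} = \frac{833}{62798786 + 15 \cdot 187 \frac{1}{-16}} = \frac{833}{62798786 + 15 \cdot 187 \left(- \frac{1}{16}\right)} = \frac{833}{62798786 - \frac{2805}{16}} = \frac{833}{\frac{1004777771}{16}} = 833 \cdot \frac{16}{1004777771} = \frac{13328}{1004777771}$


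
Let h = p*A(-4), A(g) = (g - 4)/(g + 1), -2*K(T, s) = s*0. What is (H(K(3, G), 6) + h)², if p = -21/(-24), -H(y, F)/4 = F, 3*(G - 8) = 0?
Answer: 4225/9 ≈ 469.44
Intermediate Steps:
G = 8 (G = 8 + (⅓)*0 = 8 + 0 = 8)
K(T, s) = 0 (K(T, s) = -s*0/2 = -½*0 = 0)
H(y, F) = -4*F
A(g) = (-4 + g)/(1 + g)
p = 7/8 (p = -21*(-1/24) = 7/8 ≈ 0.87500)
h = 7/3 (h = 7*((-4 - 4)/(1 - 4))/8 = 7*(-8/(-3))/8 = 7*(-⅓*(-8))/8 = (7/8)*(8/3) = 7/3 ≈ 2.3333)
(H(K(3, G), 6) + h)² = (-4*6 + 7/3)² = (-24 + 7/3)² = (-65/3)² = 4225/9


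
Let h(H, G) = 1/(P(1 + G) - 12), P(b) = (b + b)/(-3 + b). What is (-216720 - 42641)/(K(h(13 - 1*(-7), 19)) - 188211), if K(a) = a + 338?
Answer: 42535204/30811189 ≈ 1.3805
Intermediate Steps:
P(b) = 2*b/(-3 + b) (P(b) = (2*b)/(-3 + b) = 2*b/(-3 + b))
h(H, G) = 1/(-12 + 2*(1 + G)/(-2 + G)) (h(H, G) = 1/(2*(1 + G)/(-3 + (1 + G)) - 12) = 1/(2*(1 + G)/(-2 + G) - 12) = 1/(-12 + 2*(1 + G)/(-2 + G)))
K(a) = 338 + a
(-216720 - 42641)/(K(h(13 - 1*(-7), 19)) - 188211) = (-216720 - 42641)/((338 + (-2 + 19)/(2*(13 - 5*19))) - 188211) = -259361/((338 + (½)*17/(13 - 95)) - 188211) = -259361/((338 + (½)*17/(-82)) - 188211) = -259361/((338 + (½)*(-1/82)*17) - 188211) = -259361/((338 - 17/164) - 188211) = -259361/(55415/164 - 188211) = -259361/(-30811189/164) = -259361*(-164/30811189) = 42535204/30811189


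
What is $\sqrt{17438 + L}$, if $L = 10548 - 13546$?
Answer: $38 \sqrt{10} \approx 120.17$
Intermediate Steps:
$L = -2998$ ($L = 10548 - 13546 = -2998$)
$\sqrt{17438 + L} = \sqrt{17438 - 2998} = \sqrt{14440} = 38 \sqrt{10}$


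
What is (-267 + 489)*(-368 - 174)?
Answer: -120324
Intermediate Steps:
(-267 + 489)*(-368 - 174) = 222*(-542) = -120324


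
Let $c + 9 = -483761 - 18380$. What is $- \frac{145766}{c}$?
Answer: $\frac{72883}{251075} \approx 0.29028$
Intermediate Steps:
$c = -502150$ ($c = -9 - 502141 = -502150$)
$- \frac{145766}{c} = - \frac{145766}{-502150} = \left(-145766\right) \left(- \frac{1}{502150}\right) = \frac{72883}{251075}$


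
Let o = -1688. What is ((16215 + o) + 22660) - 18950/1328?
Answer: 24682693/664 ≈ 37173.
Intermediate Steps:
((16215 + o) + 22660) - 18950/1328 = ((16215 - 1688) + 22660) - 18950/1328 = (14527 + 22660) - 18950*1/1328 = 37187 - 9475/664 = 24682693/664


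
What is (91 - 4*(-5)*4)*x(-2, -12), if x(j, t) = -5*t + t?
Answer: 8208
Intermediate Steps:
x(j, t) = -4*t
(91 - 4*(-5)*4)*x(-2, -12) = (91 - 4*(-5)*4)*(-4*(-12)) = (91 + 20*4)*48 = (91 + 80)*48 = 171*48 = 8208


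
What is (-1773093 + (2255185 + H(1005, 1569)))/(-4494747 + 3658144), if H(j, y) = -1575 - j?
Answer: -479512/836603 ≈ -0.57317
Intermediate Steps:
(-1773093 + (2255185 + H(1005, 1569)))/(-4494747 + 3658144) = (-1773093 + (2255185 + (-1575 - 1*1005)))/(-4494747 + 3658144) = (-1773093 + (2255185 + (-1575 - 1005)))/(-836603) = (-1773093 + (2255185 - 2580))*(-1/836603) = (-1773093 + 2252605)*(-1/836603) = 479512*(-1/836603) = -479512/836603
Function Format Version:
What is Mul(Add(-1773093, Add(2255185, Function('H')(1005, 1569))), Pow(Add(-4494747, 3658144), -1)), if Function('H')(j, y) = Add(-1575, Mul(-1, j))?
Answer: Rational(-479512, 836603) ≈ -0.57317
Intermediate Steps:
Mul(Add(-1773093, Add(2255185, Function('H')(1005, 1569))), Pow(Add(-4494747, 3658144), -1)) = Mul(Add(-1773093, Add(2255185, Add(-1575, Mul(-1, 1005)))), Pow(Add(-4494747, 3658144), -1)) = Mul(Add(-1773093, Add(2255185, Add(-1575, -1005))), Pow(-836603, -1)) = Mul(Add(-1773093, Add(2255185, -2580)), Rational(-1, 836603)) = Mul(Add(-1773093, 2252605), Rational(-1, 836603)) = Mul(479512, Rational(-1, 836603)) = Rational(-479512, 836603)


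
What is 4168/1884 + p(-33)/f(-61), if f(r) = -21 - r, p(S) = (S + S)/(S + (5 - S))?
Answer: 88657/47100 ≈ 1.8823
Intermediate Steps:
p(S) = 2*S/5 (p(S) = (2*S)/5 = (2*S)*(⅕) = 2*S/5)
4168/1884 + p(-33)/f(-61) = 4168/1884 + ((⅖)*(-33))/(-21 - 1*(-61)) = 4168*(1/1884) - 66/(5*(-21 + 61)) = 1042/471 - 66/5/40 = 1042/471 - 66/5*1/40 = 1042/471 - 33/100 = 88657/47100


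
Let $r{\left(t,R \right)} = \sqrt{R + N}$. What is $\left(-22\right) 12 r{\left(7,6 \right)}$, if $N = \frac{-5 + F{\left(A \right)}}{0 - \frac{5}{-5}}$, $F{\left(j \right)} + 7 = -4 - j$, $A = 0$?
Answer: $- 264 i \sqrt{10} \approx - 834.84 i$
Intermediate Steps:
$F{\left(j \right)} = -11 - j$ ($F{\left(j \right)} = -7 - \left(4 + j\right) = -11 - j$)
$N = -16$ ($N = \frac{-5 - 11}{0 - \frac{5}{-5}} = \frac{-5 + \left(-11 + 0\right)}{0 - -1} = \frac{-5 - 11}{0 + 1} = - \frac{16}{1} = \left(-16\right) 1 = -16$)
$r{\left(t,R \right)} = \sqrt{-16 + R}$ ($r{\left(t,R \right)} = \sqrt{R - 16} = \sqrt{-16 + R}$)
$\left(-22\right) 12 r{\left(7,6 \right)} = \left(-22\right) 12 \sqrt{-16 + 6} = - 264 \sqrt{-10} = - 264 i \sqrt{10}$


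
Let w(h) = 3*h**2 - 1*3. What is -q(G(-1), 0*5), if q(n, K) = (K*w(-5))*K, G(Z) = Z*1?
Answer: 0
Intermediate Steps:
G(Z) = Z
w(h) = -3 + 3*h**2 (w(h) = 3*h**2 - 3 = -3 + 3*h**2)
q(n, K) = 72*K**2 (q(n, K) = (K*(-3 + 3*(-5)**2))*K = (K*(-3 + 3*25))*K = (K*(-3 + 75))*K = (K*72)*K = (72*K)*K = 72*K**2)
-q(G(-1), 0*5) = -72*(0*5)**2 = -72*0**2 = -72*0 = -1*0 = 0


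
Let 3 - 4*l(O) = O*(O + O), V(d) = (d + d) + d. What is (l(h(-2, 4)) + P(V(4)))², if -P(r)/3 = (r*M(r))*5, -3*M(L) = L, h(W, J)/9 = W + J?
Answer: 4995225/16 ≈ 3.1220e+5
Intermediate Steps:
h(W, J) = 9*J + 9*W (h(W, J) = 9*(W + J) = 9*(J + W) = 9*J + 9*W)
M(L) = -L/3
V(d) = 3*d (V(d) = 2*d + d = 3*d)
l(O) = ¾ - O²/2 (l(O) = ¾ - O*(O + O)/4 = ¾ - O*2*O/4 = ¾ - O²/2)
P(r) = 5*r² (P(r) = -3*r*(-r/3)*5 = -3*(-r²/3)*5 = -(-5)*r² = 5*r²)
(l(h(-2, 4)) + P(V(4)))² = ((¾ - (9*4 + 9*(-2))²/2) + 5*(3*4)²)² = ((¾ - (36 - 18)²/2) + 5*12²)² = ((¾ - ½*18²) + 5*144)² = ((¾ - ½*324) + 720)² = ((¾ - 162) + 720)² = (-645/4 + 720)² = (2235/4)² = 4995225/16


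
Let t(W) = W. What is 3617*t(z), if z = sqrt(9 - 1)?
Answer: 7234*sqrt(2) ≈ 10230.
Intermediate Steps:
z = 2*sqrt(2) (z = sqrt(8) = 2*sqrt(2) ≈ 2.8284)
3617*t(z) = 3617*(2*sqrt(2)) = 7234*sqrt(2)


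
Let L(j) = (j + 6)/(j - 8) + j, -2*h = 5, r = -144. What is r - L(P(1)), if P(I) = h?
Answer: -847/6 ≈ -141.17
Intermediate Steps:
h = -5/2 (h = -½*5 = -5/2 ≈ -2.5000)
P(I) = -5/2
L(j) = j + (6 + j)/(-8 + j) (L(j) = (6 + j)/(-8 + j) + j = j + (6 + j)/(-8 + j))
r - L(P(1)) = -144 - (6 + (-5/2)² - 7*(-5/2))/(-8 - 5/2) = -144 - (6 + 25/4 + 35/2)/(-21/2) = -144 - (-2)*119/(21*4) = -144 - 1*(-17/6) = -144 + 17/6 = -847/6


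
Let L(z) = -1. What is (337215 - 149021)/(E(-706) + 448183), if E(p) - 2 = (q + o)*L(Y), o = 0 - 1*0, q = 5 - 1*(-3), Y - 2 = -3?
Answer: 188194/448177 ≈ 0.41991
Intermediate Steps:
Y = -1 (Y = 2 - 3 = -1)
q = 8 (q = 5 + 3 = 8)
o = 0 (o = 0 + 0 = 0)
E(p) = -6 (E(p) = 2 + (8 + 0)*(-1) = 2 + 8*(-1) = 2 - 8 = -6)
(337215 - 149021)/(E(-706) + 448183) = (337215 - 149021)/(-6 + 448183) = 188194/448177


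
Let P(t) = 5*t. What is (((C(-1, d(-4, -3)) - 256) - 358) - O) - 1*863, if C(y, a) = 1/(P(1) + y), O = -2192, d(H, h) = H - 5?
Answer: 2861/4 ≈ 715.25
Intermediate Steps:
d(H, h) = -5 + H
C(y, a) = 1/(5 + y) (C(y, a) = 1/(5*1 + y) = 1/(5 + y))
(((C(-1, d(-4, -3)) - 256) - 358) - O) - 1*863 = (((1/(5 - 1) - 256) - 358) - 1*(-2192)) - 1*863 = (((1/4 - 256) - 358) + 2192) - 863 = (((¼ - 256) - 358) + 2192) - 863 = ((-1023/4 - 358) + 2192) - 863 = (-2455/4 + 2192) - 863 = 6313/4 - 863 = 2861/4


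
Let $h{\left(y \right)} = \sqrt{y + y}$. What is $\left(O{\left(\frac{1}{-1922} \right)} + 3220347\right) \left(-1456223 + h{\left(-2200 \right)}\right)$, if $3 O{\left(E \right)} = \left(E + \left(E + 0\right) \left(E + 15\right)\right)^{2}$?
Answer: $- \frac{191984136454301380091321231}{40938769797168} + \frac{659185222504731006485 i \sqrt{11}}{10234692449292} \approx -4.6895 \cdot 10^{12} + 2.1361 \cdot 10^{8} i$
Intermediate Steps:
$h{\left(y \right)} = \sqrt{2} \sqrt{y}$ ($h{\left(y \right)} = \sqrt{2 y} = \sqrt{2} \sqrt{y}$)
$O{\left(E \right)} = \frac{\left(E + E \left(15 + E\right)\right)^{2}}{3}$ ($O{\left(E \right)} = \frac{\left(E + \left(E + 0\right) \left(E + 15\right)\right)^{2}}{3} = \frac{\left(E + E \left(15 + E\right)\right)^{2}}{3}$)
$\left(O{\left(\frac{1}{-1922} \right)} + 3220347\right) \left(-1456223 + h{\left(-2200 \right)}\right) = \left(\frac{\left(\frac{1}{-1922}\right)^{2} \left(16 + \frac{1}{-1922}\right)^{2}}{3} + 3220347\right) \left(-1456223 + \sqrt{2} \sqrt{-2200}\right) = \left(\frac{\left(- \frac{1}{1922}\right)^{2} \left(16 - \frac{1}{1922}\right)^{2}}{3} + 3220347\right) \left(-1456223 + \sqrt{2} \cdot 10 i \sqrt{22}\right) = \left(\frac{1}{3} \cdot \frac{1}{3694084} \left(\frac{30751}{1922}\right)^{2} + 3220347\right) \left(-1456223 + 20 i \sqrt{11}\right) = \left(\frac{1}{3} \cdot \frac{1}{3694084} \cdot \frac{945624001}{3694084} + 3220347\right) \left(-1456223 + 20 i \sqrt{11}\right) = \left(\frac{945624001}{40938769797168} + 3220347\right) \left(-1456223 + 20 i \sqrt{11}\right) = \frac{131837044500946201297 \left(-1456223 + 20 i \sqrt{11}\right)}{40938769797168} = - \frac{191984136454301380091321231}{40938769797168} + \frac{659185222504731006485 i \sqrt{11}}{10234692449292}$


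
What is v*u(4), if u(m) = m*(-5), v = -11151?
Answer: 223020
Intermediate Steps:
u(m) = -5*m
v*u(4) = -(-55755)*4 = -11151*(-20) = 223020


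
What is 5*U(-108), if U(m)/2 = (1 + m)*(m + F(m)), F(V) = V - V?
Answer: 115560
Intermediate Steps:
F(V) = 0
U(m) = 2*m*(1 + m) (U(m) = 2*((1 + m)*(m + 0)) = 2*((1 + m)*m) = 2*(m*(1 + m)) = 2*m*(1 + m))
5*U(-108) = 5*(2*(-108)*(1 - 108)) = 5*(2*(-108)*(-107)) = 5*23112 = 115560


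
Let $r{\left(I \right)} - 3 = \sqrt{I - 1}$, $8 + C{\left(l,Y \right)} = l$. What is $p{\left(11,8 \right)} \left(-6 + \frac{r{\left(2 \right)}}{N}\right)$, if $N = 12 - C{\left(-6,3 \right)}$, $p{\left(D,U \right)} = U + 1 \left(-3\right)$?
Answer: $- \frac{380}{13} \approx -29.231$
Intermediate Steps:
$p{\left(D,U \right)} = -3 + U$ ($p{\left(D,U \right)} = U - 3 = -3 + U$)
$C{\left(l,Y \right)} = -8 + l$
$N = 26$ ($N = 12 - \left(-8 - 6\right) = 12 - -14 = 12 + 14 = 26$)
$r{\left(I \right)} = 3 + \sqrt{-1 + I}$ ($r{\left(I \right)} = 3 + \sqrt{I - 1} = 3 + \sqrt{-1 + I}$)
$p{\left(11,8 \right)} \left(-6 + \frac{r{\left(2 \right)}}{N}\right) = \left(-3 + 8\right) \left(-6 + \frac{3 + \sqrt{-1 + 2}}{26}\right) = 5 \left(-6 + \left(3 + \sqrt{1}\right) \frac{1}{26}\right) = 5 \left(-6 + \left(3 + 1\right) \frac{1}{26}\right) = 5 \left(-6 + 4 \cdot \frac{1}{26}\right) = 5 \left(-6 + \frac{2}{13}\right) = 5 \left(- \frac{76}{13}\right) = - \frac{380}{13}$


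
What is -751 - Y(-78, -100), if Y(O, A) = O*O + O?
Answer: -6757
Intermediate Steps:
Y(O, A) = O + O**2 (Y(O, A) = O**2 + O = O + O**2)
-751 - Y(-78, -100) = -751 - (-78)*(1 - 78) = -751 - (-78)*(-77) = -751 - 1*6006 = -751 - 6006 = -6757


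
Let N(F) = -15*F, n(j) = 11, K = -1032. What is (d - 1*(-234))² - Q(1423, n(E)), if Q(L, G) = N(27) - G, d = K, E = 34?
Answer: 637220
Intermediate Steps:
d = -1032
Q(L, G) = -405 - G (Q(L, G) = -15*27 - G = -405 - G)
(d - 1*(-234))² - Q(1423, n(E)) = (-1032 - 1*(-234))² - (-405 - 1*11) = (-1032 + 234)² - (-405 - 11) = (-798)² - 1*(-416) = 636804 + 416 = 637220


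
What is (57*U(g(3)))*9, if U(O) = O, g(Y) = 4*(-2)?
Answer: -4104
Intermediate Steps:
g(Y) = -8
(57*U(g(3)))*9 = (57*(-8))*9 = -456*9 = -4104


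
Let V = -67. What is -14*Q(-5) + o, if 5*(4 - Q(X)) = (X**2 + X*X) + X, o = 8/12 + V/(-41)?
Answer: 8893/123 ≈ 72.301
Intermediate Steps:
o = 283/123 (o = 8/12 - 67/(-41) = 8*(1/12) - 67*(-1/41) = 2/3 + 67/41 = 283/123 ≈ 2.3008)
Q(X) = 4 - 2*X**2/5 - X/5 (Q(X) = 4 - ((X**2 + X*X) + X)/5 = 4 - ((X**2 + X**2) + X)/5 = 4 - (2*X**2 + X)/5 = 4 - (X + 2*X**2)/5 = 4 + (-2*X**2/5 - X/5) = 4 - 2*X**2/5 - X/5)
-14*Q(-5) + o = -14*(4 - 2/5*(-5)**2 - 1/5*(-5)) + 283/123 = -14*(4 - 2/5*25 + 1) + 283/123 = -14*(4 - 10 + 1) + 283/123 = -14*(-5) + 283/123 = 70 + 283/123 = 8893/123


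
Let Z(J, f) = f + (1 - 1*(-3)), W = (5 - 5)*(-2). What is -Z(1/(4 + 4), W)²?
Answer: -16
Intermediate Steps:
W = 0 (W = 0*(-2) = 0)
Z(J, f) = 4 + f (Z(J, f) = f + (1 + 3) = f + 4 = 4 + f)
-Z(1/(4 + 4), W)² = -(4 + 0)² = -1*4² = -1*16 = -16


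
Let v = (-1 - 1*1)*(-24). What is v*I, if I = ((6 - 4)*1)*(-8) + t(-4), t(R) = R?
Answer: -960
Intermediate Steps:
v = 48 (v = (-1 - 1)*(-24) = -2*(-24) = 48)
I = -20 (I = ((6 - 4)*1)*(-8) - 4 = (2*1)*(-8) - 4 = 2*(-8) - 4 = -16 - 4 = -20)
v*I = 48*(-20) = -960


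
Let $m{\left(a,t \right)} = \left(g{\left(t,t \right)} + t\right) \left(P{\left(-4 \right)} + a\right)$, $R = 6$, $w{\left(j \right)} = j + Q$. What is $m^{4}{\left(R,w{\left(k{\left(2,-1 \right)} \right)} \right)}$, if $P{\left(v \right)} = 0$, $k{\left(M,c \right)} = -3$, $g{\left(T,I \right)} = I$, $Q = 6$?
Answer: $1679616$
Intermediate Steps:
$w{\left(j \right)} = 6 + j$ ($w{\left(j \right)} = j + 6 = 6 + j$)
$m{\left(a,t \right)} = 2 a t$ ($m{\left(a,t \right)} = \left(t + t\right) \left(0 + a\right) = 2 t a = 2 a t$)
$m^{4}{\left(R,w{\left(k{\left(2,-1 \right)} \right)} \right)} = \left(2 \cdot 6 \left(6 - 3\right)\right)^{4} = \left(2 \cdot 6 \cdot 3\right)^{4} = 36^{4} = 1679616$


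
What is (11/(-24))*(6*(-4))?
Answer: 11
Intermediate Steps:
(11/(-24))*(6*(-4)) = (11*(-1/24))*(-24) = -11/24*(-24) = 11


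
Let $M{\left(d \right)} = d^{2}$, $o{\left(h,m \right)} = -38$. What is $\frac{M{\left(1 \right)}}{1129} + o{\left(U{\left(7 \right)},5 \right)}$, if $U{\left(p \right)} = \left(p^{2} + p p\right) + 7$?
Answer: $- \frac{42901}{1129} \approx -37.999$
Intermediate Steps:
$U{\left(p \right)} = 7 + 2 p^{2}$ ($U{\left(p \right)} = \left(p^{2} + p^{2}\right) + 7 = 2 p^{2} + 7 = 7 + 2 p^{2}$)
$\frac{M{\left(1 \right)}}{1129} + o{\left(U{\left(7 \right)},5 \right)} = \frac{1^{2}}{1129} - 38 = 1 \cdot \frac{1}{1129} - 38 = \frac{1}{1129} - 38 = - \frac{42901}{1129}$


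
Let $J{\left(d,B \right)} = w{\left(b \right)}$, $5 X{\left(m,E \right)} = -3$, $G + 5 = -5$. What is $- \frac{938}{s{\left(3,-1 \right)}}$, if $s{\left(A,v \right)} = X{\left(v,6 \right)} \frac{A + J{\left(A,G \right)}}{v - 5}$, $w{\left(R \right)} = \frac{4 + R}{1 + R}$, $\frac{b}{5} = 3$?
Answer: $-2240$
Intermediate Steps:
$G = -10$ ($G = -5 - 5 = -10$)
$b = 15$ ($b = 5 \cdot 3 = 15$)
$w{\left(R \right)} = \frac{4 + R}{1 + R}$
$X{\left(m,E \right)} = - \frac{3}{5}$ ($X{\left(m,E \right)} = \frac{1}{5} \left(-3\right) = - \frac{3}{5}$)
$J{\left(d,B \right)} = \frac{19}{16}$ ($J{\left(d,B \right)} = \frac{4 + 15}{1 + 15} = \frac{1}{16} \cdot 19 = \frac{19}{16}$)
$s{\left(A,v \right)} = - \frac{3 \left(\frac{19}{16} + A\right)}{5 \left(-5 + v\right)}$ ($s{\left(A,v \right)} = - \frac{3 \frac{A + \frac{19}{16}}{v - 5}}{5} = - \frac{3 \frac{\frac{19}{16} + A}{-5 + v}}{5} = - \frac{3 \left(\frac{19}{16} + A\right)}{5 \left(-5 + v\right)}$)
$- \frac{938}{s{\left(3,-1 \right)}} = - \frac{938}{\frac{3}{80} \frac{1}{-5 - 1} \left(-19 - 48\right)} = - \frac{938}{\frac{3}{80} \frac{1}{-6} \left(-19 - 48\right)} = - \frac{938}{\frac{3}{80} \left(- \frac{1}{6}\right) \left(-67\right)} = - \frac{938}{\frac{67}{160}} = \left(-938\right) \frac{160}{67} = -2240$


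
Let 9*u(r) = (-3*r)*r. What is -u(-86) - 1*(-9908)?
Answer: 37120/3 ≈ 12373.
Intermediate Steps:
u(r) = -r²/3 (u(r) = ((-3*r)*r)/9 = (-3*r²)/9 = -r²/3)
-u(-86) - 1*(-9908) = -(-1)*(-86)²/3 - 1*(-9908) = -(-1)*7396/3 + 9908 = -1*(-7396/3) + 9908 = 7396/3 + 9908 = 37120/3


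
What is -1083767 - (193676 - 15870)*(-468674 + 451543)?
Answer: 3044910819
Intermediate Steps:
-1083767 - (193676 - 15870)*(-468674 + 451543) = -1083767 - 177806*(-17131) = -1083767 - 1*(-3045994586) = -1083767 + 3045994586 = 3044910819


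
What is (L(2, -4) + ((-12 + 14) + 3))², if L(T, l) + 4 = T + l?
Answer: 1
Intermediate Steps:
L(T, l) = -4 + T + l (L(T, l) = -4 + (T + l) = -4 + T + l)
(L(2, -4) + ((-12 + 14) + 3))² = ((-4 + 2 - 4) + ((-12 + 14) + 3))² = (-6 + (2 + 3))² = (-6 + 5)² = (-1)² = 1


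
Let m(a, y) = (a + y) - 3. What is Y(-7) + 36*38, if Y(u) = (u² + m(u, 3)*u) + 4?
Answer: 1470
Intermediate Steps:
m(a, y) = -3 + a + y
Y(u) = 4 + 2*u² (Y(u) = (u² + (-3 + u + 3)*u) + 4 = (u² + u*u) + 4 = (u² + u²) + 4 = 2*u² + 4 = 4 + 2*u²)
Y(-7) + 36*38 = (4 + 2*(-7)²) + 36*38 = (4 + 2*49) + 1368 = (4 + 98) + 1368 = 102 + 1368 = 1470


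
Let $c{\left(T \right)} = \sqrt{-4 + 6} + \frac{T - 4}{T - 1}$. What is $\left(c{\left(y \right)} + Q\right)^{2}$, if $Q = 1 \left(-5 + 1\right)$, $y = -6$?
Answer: $\frac{422}{49} - \frac{36 \sqrt{2}}{7} \approx 1.3391$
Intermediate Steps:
$c{\left(T \right)} = \sqrt{2} + \frac{-4 + T}{-1 + T}$
$Q = -4$ ($Q = 1 \left(-4\right) = -4$)
$\left(c{\left(y \right)} + Q\right)^{2} = \left(\frac{-4 - 6 - \sqrt{2} - 6 \sqrt{2}}{-1 - 6} - 4\right)^{2} = \left(\frac{-10 - 7 \sqrt{2}}{-7} - 4\right)^{2} = \left(- \frac{-10 - 7 \sqrt{2}}{7} - 4\right)^{2} = \left(\left(\frac{10}{7} + \sqrt{2}\right) - 4\right)^{2} = \left(- \frac{18}{7} + \sqrt{2}\right)^{2}$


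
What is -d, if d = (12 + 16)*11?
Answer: -308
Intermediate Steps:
d = 308 (d = 28*11 = 308)
-d = -1*308 = -308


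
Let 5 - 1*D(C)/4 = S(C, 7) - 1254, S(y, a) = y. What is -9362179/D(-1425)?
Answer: -9362179/10736 ≈ -872.04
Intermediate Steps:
D(C) = 5036 - 4*C (D(C) = 20 - 4*(C - 1254) = 20 - 4*(-1254 + C) = 20 + (5016 - 4*C) = 5036 - 4*C)
-9362179/D(-1425) = -9362179/(5036 - 4*(-1425)) = -9362179/(5036 + 5700) = -9362179/10736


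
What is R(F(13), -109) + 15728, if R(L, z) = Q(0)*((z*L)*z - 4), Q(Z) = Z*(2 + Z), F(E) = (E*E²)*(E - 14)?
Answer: 15728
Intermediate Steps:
F(E) = E³*(-14 + E)
R(L, z) = 0 (R(L, z) = (0*(2 + 0))*((z*L)*z - 4) = (0*2)*((L*z)*z - 4) = 0*(L*z² - 4) = 0*(-4 + L*z²) = 0)
R(F(13), -109) + 15728 = 0 + 15728 = 15728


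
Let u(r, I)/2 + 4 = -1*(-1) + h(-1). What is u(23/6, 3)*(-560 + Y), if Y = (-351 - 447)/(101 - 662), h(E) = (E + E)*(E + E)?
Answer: -208908/187 ≈ -1117.2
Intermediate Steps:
h(E) = 4*E**2 (h(E) = (2*E)*(2*E) = 4*E**2)
Y = 266/187 (Y = -798/(-561) = -798*(-1/561) = 266/187 ≈ 1.4225)
u(r, I) = 2 (u(r, I) = -8 + 2*(-1*(-1) + 4*(-1)**2) = -8 + 2*(1 + 4*1) = -8 + 2*(1 + 4) = -8 + 2*5 = -8 + 10 = 2)
u(23/6, 3)*(-560 + Y) = 2*(-560 + 266/187) = 2*(-104454/187) = -208908/187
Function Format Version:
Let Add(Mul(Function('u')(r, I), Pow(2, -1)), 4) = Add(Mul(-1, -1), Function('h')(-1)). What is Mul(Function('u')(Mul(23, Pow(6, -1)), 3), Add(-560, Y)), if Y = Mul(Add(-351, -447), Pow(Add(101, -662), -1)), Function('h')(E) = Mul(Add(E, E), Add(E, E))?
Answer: Rational(-208908, 187) ≈ -1117.2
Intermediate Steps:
Function('h')(E) = Mul(4, Pow(E, 2)) (Function('h')(E) = Mul(Mul(2, E), Mul(2, E)) = Mul(4, Pow(E, 2)))
Y = Rational(266, 187) (Y = Mul(-798, Pow(-561, -1)) = Mul(-798, Rational(-1, 561)) = Rational(266, 187) ≈ 1.4225)
Function('u')(r, I) = 2 (Function('u')(r, I) = Add(-8, Mul(2, Add(Mul(-1, -1), Mul(4, Pow(-1, 2))))) = Add(-8, Mul(2, Add(1, Mul(4, 1)))) = Add(-8, Mul(2, Add(1, 4))) = Add(-8, Mul(2, 5)) = Add(-8, 10) = 2)
Mul(Function('u')(Mul(23, Pow(6, -1)), 3), Add(-560, Y)) = Mul(2, Add(-560, Rational(266, 187))) = Mul(2, Rational(-104454, 187)) = Rational(-208908, 187)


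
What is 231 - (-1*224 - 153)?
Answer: 608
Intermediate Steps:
231 - (-1*224 - 153) = 231 - (-224 - 153) = 231 - 1*(-377) = 231 + 377 = 608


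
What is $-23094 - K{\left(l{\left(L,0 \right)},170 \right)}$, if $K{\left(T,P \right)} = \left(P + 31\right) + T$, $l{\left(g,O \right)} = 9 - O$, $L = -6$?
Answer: $-23304$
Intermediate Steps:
$K{\left(T,P \right)} = 31 + P + T$ ($K{\left(T,P \right)} = \left(31 + P\right) + T = 31 + P + T$)
$-23094 - K{\left(l{\left(L,0 \right)},170 \right)} = -23094 - \left(31 + 170 + \left(9 - 0\right)\right) = -23094 - \left(31 + 170 + \left(9 + 0\right)\right) = -23094 - \left(31 + 170 + 9\right) = -23094 - 210 = -23304$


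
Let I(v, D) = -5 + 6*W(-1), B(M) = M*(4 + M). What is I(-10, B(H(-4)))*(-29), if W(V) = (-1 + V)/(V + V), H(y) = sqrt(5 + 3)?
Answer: -29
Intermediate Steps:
H(y) = 2*sqrt(2) (H(y) = sqrt(8) = 2*sqrt(2))
W(V) = (-1 + V)/(2*V) (W(V) = (-1 + V)/((2*V)) = (-1 + V)*(1/(2*V)) = (-1 + V)/(2*V))
I(v, D) = 1 (I(v, D) = -5 + 6*((1/2)*(-1 - 1)/(-1)) = -5 + 6*((1/2)*(-1)*(-2)) = -5 + 6*1 = -5 + 6 = 1)
I(-10, B(H(-4)))*(-29) = 1*(-29) = -29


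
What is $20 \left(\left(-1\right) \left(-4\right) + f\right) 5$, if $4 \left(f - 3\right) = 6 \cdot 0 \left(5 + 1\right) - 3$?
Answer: $625$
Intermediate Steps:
$f = \frac{9}{4}$ ($f = 3 + \frac{6 \cdot 0 \left(5 + 1\right) - 3}{4} = 3 + \frac{6 \cdot 0 \cdot 6 - 3}{4} = 3 + \frac{6 \cdot 0 - 3}{4} = 3 + \frac{0 - 3}{4} = 3 + \frac{1}{4} \left(-3\right) = 3 - \frac{3}{4} = \frac{9}{4} \approx 2.25$)
$20 \left(\left(-1\right) \left(-4\right) + f\right) 5 = 20 \left(\left(-1\right) \left(-4\right) + \frac{9}{4}\right) 5 = 20 \left(4 + \frac{9}{4}\right) 5 = 20 \cdot \frac{25}{4} \cdot 5 = 125 \cdot 5 = 625$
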